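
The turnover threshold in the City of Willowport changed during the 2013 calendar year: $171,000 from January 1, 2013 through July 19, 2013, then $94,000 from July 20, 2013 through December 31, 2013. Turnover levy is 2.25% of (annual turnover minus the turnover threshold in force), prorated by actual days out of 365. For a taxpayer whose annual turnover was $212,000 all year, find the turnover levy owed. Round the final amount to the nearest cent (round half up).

January 1 – July 19, 2013: 200 days, exemption $171,000 → ($212,000 − $171,000) × 2.25% × 200/365 = $505.4795
July 20 – December 31, 2013: 165 days, exemption $94,000 → ($212,000 − $94,000) × 2.25% × 165/365 = $1,200.2055
Total = $1,705.6849

$1,705.68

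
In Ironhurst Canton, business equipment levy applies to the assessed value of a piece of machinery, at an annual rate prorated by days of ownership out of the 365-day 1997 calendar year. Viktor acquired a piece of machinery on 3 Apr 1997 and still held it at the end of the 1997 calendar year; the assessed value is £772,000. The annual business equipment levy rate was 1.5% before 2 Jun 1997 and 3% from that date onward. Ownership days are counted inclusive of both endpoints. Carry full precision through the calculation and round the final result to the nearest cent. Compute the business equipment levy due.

£15,418.85

3 Apr – 1 Jun 1997: 60 days at 1.5% → £772,000 × 1.5% × 60/365 = £1,903.5616
2 Jun – 31 Dec 1997: 213 days at 3% → £772,000 × 3% × 213/365 = £13,515.2877
Total = £15,418.8493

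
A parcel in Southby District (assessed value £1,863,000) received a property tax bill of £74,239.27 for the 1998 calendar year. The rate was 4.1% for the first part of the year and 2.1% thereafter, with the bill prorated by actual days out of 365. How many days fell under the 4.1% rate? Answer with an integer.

344 days

Let d = days at the first rate; then 365 − d days at the second rate.
£1,863,000 × [4.1%·d + 2.1%·(365−d)] / 365 = £74,239.27
Solving gives d = 344, so the new rate took effect on 11 December 1998.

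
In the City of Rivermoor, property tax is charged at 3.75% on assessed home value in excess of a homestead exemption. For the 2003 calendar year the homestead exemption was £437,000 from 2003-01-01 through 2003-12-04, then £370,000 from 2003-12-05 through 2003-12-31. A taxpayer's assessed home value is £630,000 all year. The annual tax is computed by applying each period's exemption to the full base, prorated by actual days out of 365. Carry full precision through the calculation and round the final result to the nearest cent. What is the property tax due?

£7,423.36

2003-01-01 to 2003-12-04: 338 days, exemption £437,000 → (£630,000 − £437,000) × 3.75% × 338/365 = £6,702.1233
2003-12-05 to 2003-12-31: 27 days, exemption £370,000 → (£630,000 − £370,000) × 3.75% × 27/365 = £721.2329
Total = £7,423.3562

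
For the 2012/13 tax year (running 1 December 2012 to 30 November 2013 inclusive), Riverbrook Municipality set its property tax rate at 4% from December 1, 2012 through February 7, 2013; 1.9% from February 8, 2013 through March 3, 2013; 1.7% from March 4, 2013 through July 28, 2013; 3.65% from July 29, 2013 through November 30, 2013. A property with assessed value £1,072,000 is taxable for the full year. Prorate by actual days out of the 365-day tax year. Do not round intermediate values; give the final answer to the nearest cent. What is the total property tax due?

£30,184.88

December 1, 2012 – February 7, 2013: 69 days at 4% → £1,072,000 × 4% × 69/365 = £8,106.0822
February 8 – March 3, 2013: 24 days at 1.9% → £1,072,000 × 1.9% × 24/365 = £1,339.2658
March 4 – July 28, 2013: 147 days at 1.7% → £1,072,000 × 1.7% × 147/365 = £7,339.5288
July 29 – November 30, 2013: 125 days at 3.65% → £1,072,000 × 3.65% × 125/365 = £13,400.0000
Total = £30,184.8767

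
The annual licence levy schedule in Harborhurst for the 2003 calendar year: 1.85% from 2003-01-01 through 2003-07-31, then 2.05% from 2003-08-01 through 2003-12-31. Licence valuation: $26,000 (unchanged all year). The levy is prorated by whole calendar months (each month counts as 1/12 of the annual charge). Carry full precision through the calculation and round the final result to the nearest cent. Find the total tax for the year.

2003-01-01 to 2003-07-31: 7 months at 1.85% → $26,000 × 1.85% × 7/12 = $280.5833
2003-08-01 to 2003-12-31: 5 months at 2.05% → $26,000 × 2.05% × 5/12 = $222.0833
Total = $502.6667

$502.67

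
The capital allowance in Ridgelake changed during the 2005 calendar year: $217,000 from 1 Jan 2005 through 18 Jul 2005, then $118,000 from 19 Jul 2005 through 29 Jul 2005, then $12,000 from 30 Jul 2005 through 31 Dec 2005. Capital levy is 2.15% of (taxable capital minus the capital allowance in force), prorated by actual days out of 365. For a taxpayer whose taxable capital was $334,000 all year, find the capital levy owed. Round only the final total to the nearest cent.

$4,451.32

1 Jan – 18 Jul 2005: 199 days, exemption $217,000 → ($334,000 − $217,000) × 2.15% × 199/365 = $1,371.4644
19 Jul – 29 Jul 2005: 11 days, exemption $118,000 → ($334,000 − $118,000) × 2.15% × 11/365 = $139.9562
30 Jul – 31 Dec 2005: 155 days, exemption $12,000 → ($334,000 − $12,000) × 2.15% × 155/365 = $2,939.9041
Total = $4,451.3247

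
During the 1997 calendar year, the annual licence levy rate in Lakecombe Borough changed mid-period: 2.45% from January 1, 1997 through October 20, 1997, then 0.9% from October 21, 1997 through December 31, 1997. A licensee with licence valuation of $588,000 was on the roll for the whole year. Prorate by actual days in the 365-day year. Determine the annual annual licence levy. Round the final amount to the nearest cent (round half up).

$12,608.17

January 1 – October 20, 1997: 293 days at 2.45% → $588,000 × 2.45% × 293/365 = $11,564.2685
October 21 – December 31, 1997: 72 days at 0.9% → $588,000 × 0.9% × 72/365 = $1,043.9014
Total = $12,608.1699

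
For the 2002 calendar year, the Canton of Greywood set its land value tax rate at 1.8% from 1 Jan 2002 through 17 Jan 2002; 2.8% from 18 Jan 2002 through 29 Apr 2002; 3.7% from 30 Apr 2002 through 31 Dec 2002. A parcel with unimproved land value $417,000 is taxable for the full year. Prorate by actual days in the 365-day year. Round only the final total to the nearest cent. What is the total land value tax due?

$14,011.20

1 Jan – 17 Jan 2002: 17 days at 1.8% → $417,000 × 1.8% × 17/365 = $349.5945
18 Jan – 29 Apr 2002: 102 days at 2.8% → $417,000 × 2.8% × 102/365 = $3,262.8822
30 Apr – 31 Dec 2002: 246 days at 3.7% → $417,000 × 3.7% × 246/365 = $10,398.7233
Total = $14,011.2000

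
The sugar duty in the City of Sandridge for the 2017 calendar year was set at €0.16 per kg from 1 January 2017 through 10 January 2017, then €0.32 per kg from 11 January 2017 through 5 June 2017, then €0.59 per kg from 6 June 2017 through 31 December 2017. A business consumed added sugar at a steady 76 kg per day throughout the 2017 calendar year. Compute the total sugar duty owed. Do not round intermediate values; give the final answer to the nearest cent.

1 January – 10 January 2017: 10 days × 76 kg/day = 760 kg at €0.16/kg → €121.60
11 January – 5 June 2017: 146 days × 76 kg/day = 11,096 kg at €0.32/kg → €3,550.72
6 June – 31 December 2017: 209 days × 76 kg/day = 15,884 kg at €0.59/kg → €9,371.56

€13,043.88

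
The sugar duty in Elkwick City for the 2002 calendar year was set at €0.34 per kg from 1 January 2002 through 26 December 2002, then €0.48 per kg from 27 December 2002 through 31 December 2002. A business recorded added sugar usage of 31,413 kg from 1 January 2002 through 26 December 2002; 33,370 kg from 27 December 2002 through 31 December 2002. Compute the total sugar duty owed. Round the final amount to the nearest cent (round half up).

1 January – 26 December 2002: 31,413 kg at €0.34/kg → €10,680.42
27 December – 31 December 2002: 33,370 kg at €0.48/kg → €16,017.60

€26,698.02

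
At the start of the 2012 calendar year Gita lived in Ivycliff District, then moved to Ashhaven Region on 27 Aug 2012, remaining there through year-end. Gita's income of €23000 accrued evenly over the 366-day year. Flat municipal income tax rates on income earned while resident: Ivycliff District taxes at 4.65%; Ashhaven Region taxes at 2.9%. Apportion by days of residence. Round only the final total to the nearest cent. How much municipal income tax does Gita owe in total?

€929.83

Ivycliff District, 1 Jan – 26 Aug 2012: 239 days → €23000 × 4.65% × 239/366 = €698.3893
Ashhaven Region, 27 Aug – 31 Dec 2012: 127 days → €23000 × 2.9% × 127/366 = €231.4454
Total = €929.8347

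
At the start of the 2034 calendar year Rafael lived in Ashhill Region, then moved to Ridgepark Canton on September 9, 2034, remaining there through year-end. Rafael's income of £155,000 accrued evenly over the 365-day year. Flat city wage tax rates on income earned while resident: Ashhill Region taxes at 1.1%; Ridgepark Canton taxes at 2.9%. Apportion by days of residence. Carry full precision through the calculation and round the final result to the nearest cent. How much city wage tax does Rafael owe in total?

Ashhill Region, January 1 – September 8, 2034: 251 days → £155,000 × 1.1% × 251/365 = £1,172.4795
Ridgepark Canton, September 9 – December 31, 2034: 114 days → £155,000 × 2.9% × 114/365 = £1,403.9178
Total = £2,576.3973

£2,576.40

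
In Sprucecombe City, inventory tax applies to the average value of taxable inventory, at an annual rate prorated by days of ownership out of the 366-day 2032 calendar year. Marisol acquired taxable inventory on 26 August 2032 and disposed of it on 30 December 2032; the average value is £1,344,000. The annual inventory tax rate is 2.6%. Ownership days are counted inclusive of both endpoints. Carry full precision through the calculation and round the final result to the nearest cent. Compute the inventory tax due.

Days held (26 August – 30 December 2032): 127 out of 366
Tax = £1,344,000 × 2.6% × 127/366 = £12,125.3770

£12,125.38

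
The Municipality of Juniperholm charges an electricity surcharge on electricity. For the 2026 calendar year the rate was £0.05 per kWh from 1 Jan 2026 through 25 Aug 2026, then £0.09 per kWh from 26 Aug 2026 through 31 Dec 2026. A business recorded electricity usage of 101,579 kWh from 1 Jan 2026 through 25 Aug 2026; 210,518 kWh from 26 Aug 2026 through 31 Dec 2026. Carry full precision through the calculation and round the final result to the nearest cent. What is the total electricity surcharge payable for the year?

£24,025.57

1 Jan – 25 Aug 2026: 101,579 kWh at £0.05/kWh → £5,078.95
26 Aug – 31 Dec 2026: 210,518 kWh at £0.09/kWh → £18,946.62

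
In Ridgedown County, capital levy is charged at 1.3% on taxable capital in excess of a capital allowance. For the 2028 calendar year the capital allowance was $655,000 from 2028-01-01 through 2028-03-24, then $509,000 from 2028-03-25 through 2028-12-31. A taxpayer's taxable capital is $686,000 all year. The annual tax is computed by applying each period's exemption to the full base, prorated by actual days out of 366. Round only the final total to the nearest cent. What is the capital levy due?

2028-01-01 to 2028-03-24: 84 days, exemption $655,000 → ($686,000 − $655,000) × 1.3% × 84/366 = $92.4918
2028-03-25 to 2028-12-31: 282 days, exemption $509,000 → ($686,000 − $509,000) × 1.3% × 282/366 = $1,772.9016
Total = $1,865.3934

$1,865.39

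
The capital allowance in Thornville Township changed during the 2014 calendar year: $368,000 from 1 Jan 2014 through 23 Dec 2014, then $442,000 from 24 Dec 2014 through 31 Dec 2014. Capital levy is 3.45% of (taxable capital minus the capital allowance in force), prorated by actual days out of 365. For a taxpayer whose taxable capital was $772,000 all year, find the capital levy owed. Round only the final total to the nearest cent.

$13,882.04

1 Jan – 23 Dec 2014: 357 days, exemption $368,000 → ($772,000 − $368,000) × 3.45% × 357/365 = $13,632.5096
24 Dec – 31 Dec 2014: 8 days, exemption $442,000 → ($772,000 − $442,000) × 3.45% × 8/365 = $249.5342
Total = $13,882.0438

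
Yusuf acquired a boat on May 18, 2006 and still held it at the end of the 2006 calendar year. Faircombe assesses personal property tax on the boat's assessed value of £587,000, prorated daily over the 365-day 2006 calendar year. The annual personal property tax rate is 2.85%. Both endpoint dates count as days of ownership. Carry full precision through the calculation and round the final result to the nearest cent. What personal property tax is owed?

Days held (May 18 – December 31, 2006): 228 out of 365
Tax = £587,000 × 2.85% × 228/365 = £10,450.2082

£10,450.21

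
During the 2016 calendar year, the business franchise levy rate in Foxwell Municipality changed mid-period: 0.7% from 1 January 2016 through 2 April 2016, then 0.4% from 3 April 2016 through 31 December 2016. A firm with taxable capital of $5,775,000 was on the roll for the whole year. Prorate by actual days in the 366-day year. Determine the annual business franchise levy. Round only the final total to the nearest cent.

1 January – 2 April 2016: 93 days at 0.7% → $5,775,000 × 0.7% × 93/366 = $10,271.9262
3 April – 31 December 2016: 273 days at 0.4% → $5,775,000 × 0.4% × 273/366 = $17,230.3279
Total = $27,502.2541

$27,502.25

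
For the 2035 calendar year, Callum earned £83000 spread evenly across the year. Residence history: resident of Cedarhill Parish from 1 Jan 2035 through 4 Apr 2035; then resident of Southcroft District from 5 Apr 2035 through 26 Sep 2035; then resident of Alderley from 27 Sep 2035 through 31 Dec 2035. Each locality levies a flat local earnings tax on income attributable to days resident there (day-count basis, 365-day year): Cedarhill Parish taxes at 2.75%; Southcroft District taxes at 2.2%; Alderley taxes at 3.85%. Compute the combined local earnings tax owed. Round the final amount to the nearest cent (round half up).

Cedarhill Parish, 1 Jan – 4 Apr 2035: 94 days → £83000 × 2.75% × 94/365 = £587.8219
Southcroft District, 5 Apr – 26 Sep 2035: 175 days → £83000 × 2.2% × 175/365 = £875.4795
Alderley, 27 Sep – 31 Dec 2035: 96 days → £83000 × 3.85% × 96/365 = £840.4603
Total = £2303.7616

£2303.76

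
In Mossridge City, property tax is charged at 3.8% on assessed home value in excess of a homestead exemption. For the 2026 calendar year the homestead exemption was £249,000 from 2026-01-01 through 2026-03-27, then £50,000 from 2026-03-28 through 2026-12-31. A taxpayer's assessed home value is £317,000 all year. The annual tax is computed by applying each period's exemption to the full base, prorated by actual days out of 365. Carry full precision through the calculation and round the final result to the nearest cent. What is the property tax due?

2026-01-01 to 2026-03-27: 86 days, exemption £249,000 → (£317,000 − £249,000) × 3.8% × 86/365 = £608.8329
2026-03-28 to 2026-12-31: 279 days, exemption £50,000 → (£317,000 − £50,000) × 3.8% × 279/365 = £7,755.4356
Total = £8,364.2685

£8,364.27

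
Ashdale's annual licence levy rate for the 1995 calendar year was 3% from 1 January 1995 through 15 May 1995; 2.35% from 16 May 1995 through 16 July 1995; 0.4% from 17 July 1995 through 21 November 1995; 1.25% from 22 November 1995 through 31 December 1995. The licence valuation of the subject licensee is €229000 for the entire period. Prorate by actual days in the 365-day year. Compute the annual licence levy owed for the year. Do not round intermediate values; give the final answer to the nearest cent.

1 January – 15 May 1995: 135 days at 3% → €229000 × 3% × 135/365 = €2540.9589
16 May – 16 July 1995: 62 days at 2.35% → €229000 × 2.35% × 62/365 = €914.1178
17 July – 21 November 1995: 128 days at 0.4% → €229000 × 0.4% × 128/365 = €321.2274
22 November – 31 December 1995: 40 days at 1.25% → €229000 × 1.25% × 40/365 = €313.6986
Total = €4090.0027

€4090.00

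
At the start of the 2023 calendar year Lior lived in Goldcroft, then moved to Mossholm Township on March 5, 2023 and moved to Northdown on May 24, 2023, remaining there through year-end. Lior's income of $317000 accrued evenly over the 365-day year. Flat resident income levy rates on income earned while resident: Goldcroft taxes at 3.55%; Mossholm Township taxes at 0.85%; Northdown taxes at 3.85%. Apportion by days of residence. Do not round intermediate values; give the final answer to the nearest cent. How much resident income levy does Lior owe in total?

Goldcroft, January 1 – March 4, 2023: 63 days → $317000 × 3.55% × 63/365 = $1942.3849
Mossholm Township, March 5 – May 23, 2023: 80 days → $317000 × 0.85% × 80/365 = $590.5753
Northdown, May 24 – December 31, 2023: 222 days → $317000 × 3.85% × 222/365 = $7423.0110
Total = $9955.9712

$9955.97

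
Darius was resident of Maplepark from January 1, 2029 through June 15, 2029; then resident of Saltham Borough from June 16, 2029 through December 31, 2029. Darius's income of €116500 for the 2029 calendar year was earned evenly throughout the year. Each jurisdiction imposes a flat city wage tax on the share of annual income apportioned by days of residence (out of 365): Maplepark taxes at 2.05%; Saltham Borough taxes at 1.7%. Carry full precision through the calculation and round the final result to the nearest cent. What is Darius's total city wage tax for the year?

€2165.94

Maplepark, January 1 – June 15, 2029: 166 days → €116500 × 2.05% × 166/365 = €1086.1630
Saltham Borough, June 16 – December 31, 2029: 199 days → €116500 × 1.7% × 199/365 = €1079.7795
Total = €2165.9425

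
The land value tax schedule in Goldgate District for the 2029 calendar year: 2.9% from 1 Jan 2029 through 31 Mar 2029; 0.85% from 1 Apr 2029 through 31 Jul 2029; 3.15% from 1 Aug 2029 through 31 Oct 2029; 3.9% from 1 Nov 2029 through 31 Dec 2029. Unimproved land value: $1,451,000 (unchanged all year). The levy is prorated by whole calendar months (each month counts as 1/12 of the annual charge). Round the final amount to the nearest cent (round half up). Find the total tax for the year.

1 Jan – 31 Mar 2029: 3 months at 2.9% → $1,451,000 × 2.9% × 3/12 = $10,519.7500
1 Apr – 31 Jul 2029: 4 months at 0.85% → $1,451,000 × 0.85% × 4/12 = $4,111.1667
1 Aug – 31 Oct 2029: 3 months at 3.15% → $1,451,000 × 3.15% × 3/12 = $11,426.6250
1 Nov – 31 Dec 2029: 2 months at 3.9% → $1,451,000 × 3.9% × 2/12 = $9,431.5000
Total = $35,489.0417

$35,489.04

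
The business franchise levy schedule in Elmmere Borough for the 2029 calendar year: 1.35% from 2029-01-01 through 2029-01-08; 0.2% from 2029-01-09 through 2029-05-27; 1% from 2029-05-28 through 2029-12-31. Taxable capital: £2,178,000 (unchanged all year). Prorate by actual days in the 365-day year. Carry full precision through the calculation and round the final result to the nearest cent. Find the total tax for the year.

2029-01-01 to 2029-01-08: 8 days at 1.35% → £2,178,000 × 1.35% × 8/365 = £644.4493
2029-01-09 to 2029-05-27: 139 days at 0.2% → £2,178,000 × 0.2% × 139/365 = £1,658.8603
2029-05-28 to 2029-12-31: 218 days at 1% → £2,178,000 × 1% × 218/365 = £13,008.3288
Total = £15,311.6384

£15,311.64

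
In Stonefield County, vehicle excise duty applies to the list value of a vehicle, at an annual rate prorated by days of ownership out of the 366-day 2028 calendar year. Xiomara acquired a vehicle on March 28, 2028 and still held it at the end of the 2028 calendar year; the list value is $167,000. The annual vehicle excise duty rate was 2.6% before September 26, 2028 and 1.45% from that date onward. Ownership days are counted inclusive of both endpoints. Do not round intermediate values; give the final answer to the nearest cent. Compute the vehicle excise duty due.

March 28 – September 25, 2028: 182 days at 2.6% → $167,000 × 2.6% × 182/366 = $2,159.1366
September 26 – December 31, 2028: 97 days at 1.45% → $167,000 × 1.45% × 97/366 = $641.7637
Total = $2,800.9003

$2,800.90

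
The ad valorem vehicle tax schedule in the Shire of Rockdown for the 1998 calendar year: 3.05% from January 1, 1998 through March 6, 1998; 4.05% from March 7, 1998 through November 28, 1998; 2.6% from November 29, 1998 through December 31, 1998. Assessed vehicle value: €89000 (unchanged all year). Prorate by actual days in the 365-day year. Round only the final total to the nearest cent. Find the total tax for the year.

January 1 – March 6, 1998: 65 days at 3.05% → €89000 × 3.05% × 65/365 = €483.4041
March 7 – November 28, 1998: 267 days at 4.05% → €89000 × 4.05% × 267/365 = €2636.7164
November 29 – December 31, 1998: 33 days at 2.6% → €89000 × 2.6% × 33/365 = €209.2110
Total = €3329.3315

€3329.33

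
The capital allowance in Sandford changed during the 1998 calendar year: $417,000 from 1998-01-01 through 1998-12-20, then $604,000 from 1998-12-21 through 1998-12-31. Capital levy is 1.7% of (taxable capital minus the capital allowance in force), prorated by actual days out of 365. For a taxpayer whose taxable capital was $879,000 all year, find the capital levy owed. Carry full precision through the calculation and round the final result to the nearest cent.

$7,758.19

1998-01-01 to 1998-12-20: 354 days, exemption $417,000 → ($879,000 − $417,000) × 1.7% × 354/365 = $7,617.3041
1998-12-21 to 1998-12-31: 11 days, exemption $604,000 → ($879,000 − $604,000) × 1.7% × 11/365 = $140.8904
Total = $7,758.1945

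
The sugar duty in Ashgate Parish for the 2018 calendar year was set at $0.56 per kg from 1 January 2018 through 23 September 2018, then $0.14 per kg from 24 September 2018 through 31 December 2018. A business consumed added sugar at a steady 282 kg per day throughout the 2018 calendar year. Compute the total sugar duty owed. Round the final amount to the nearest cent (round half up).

$45915.24

1 January – 23 September 2018: 266 days × 282 kg/day = 75,012 kg at $0.56/kg → $42006.72
24 September – 31 December 2018: 99 days × 282 kg/day = 27,918 kg at $0.14/kg → $3908.52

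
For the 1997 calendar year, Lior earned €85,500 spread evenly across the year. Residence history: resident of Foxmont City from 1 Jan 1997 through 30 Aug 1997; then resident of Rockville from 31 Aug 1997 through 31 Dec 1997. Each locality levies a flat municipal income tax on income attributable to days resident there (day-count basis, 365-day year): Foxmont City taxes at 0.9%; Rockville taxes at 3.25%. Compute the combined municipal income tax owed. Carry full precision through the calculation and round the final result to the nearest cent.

Foxmont City, 1 Jan – 30 Aug 1997: 242 days → €85,500 × 0.9% × 242/365 = €510.1890
Rockville, 31 Aug – 31 Dec 1997: 123 days → €85,500 × 3.25% × 123/365 = €936.4007
Total = €1,446.5897

€1,446.59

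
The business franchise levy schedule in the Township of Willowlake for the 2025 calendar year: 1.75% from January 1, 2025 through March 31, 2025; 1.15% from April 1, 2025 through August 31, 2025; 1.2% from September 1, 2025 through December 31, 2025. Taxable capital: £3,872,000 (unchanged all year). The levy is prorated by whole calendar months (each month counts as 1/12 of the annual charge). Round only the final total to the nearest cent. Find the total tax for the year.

January 1 – March 31, 2025: 3 months at 1.75% → £3,872,000 × 1.75% × 3/12 = £16,940.0000
April 1 – August 31, 2025: 5 months at 1.15% → £3,872,000 × 1.15% × 5/12 = £18,553.3333
September 1 – December 31, 2025: 4 months at 1.2% → £3,872,000 × 1.2% × 4/12 = £15,488.0000
Total = £50,981.3333

£50,981.33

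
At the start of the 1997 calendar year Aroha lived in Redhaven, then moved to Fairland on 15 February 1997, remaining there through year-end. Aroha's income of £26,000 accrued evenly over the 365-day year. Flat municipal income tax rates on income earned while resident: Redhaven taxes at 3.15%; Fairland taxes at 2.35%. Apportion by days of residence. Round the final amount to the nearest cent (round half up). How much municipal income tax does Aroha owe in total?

£636.64

Redhaven, 1 January – 14 February 1997: 45 days → £26,000 × 3.15% × 45/365 = £100.9726
Fairland, 15 February – 31 December 1997: 320 days → £26,000 × 2.35% × 320/365 = £535.6712
Total = £636.6438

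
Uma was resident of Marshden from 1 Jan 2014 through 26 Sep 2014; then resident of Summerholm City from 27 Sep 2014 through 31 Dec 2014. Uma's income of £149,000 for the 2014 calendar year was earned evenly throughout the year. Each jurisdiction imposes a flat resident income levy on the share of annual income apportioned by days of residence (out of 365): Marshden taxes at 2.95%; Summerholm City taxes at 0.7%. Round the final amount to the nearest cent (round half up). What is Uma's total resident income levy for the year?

Marshden, 1 Jan – 26 Sep 2014: 269 days → £149,000 × 2.95% × 269/365 = £3,239.4233
Summerholm City, 27 Sep – 31 Dec 2014: 96 days → £149,000 × 0.7% × 96/365 = £274.3233
Total = £3,513.7466

£3,513.75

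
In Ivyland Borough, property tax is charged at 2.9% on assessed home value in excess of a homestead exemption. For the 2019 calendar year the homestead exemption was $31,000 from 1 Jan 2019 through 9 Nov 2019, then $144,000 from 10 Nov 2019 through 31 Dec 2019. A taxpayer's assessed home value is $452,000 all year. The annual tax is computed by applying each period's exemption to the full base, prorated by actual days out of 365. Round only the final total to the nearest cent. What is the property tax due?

$11,742.14

1 Jan – 9 Nov 2019: 313 days, exemption $31,000 → ($452,000 − $31,000) × 2.9% × 313/365 = $10,469.6356
10 Nov – 31 Dec 2019: 52 days, exemption $144,000 → ($452,000 − $144,000) × 2.9% × 52/365 = $1,272.5041
Total = $11,742.1397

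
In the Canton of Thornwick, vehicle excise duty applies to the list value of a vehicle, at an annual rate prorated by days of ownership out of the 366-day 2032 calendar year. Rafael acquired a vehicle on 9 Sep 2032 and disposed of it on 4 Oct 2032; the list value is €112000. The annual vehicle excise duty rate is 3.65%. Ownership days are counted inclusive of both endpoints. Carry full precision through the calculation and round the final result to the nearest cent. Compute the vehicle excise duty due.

Days held (9 Sep – 4 Oct 2032): 26 out of 366
Tax = €112000 × 3.65% × 26/366 = €290.4044

€290.40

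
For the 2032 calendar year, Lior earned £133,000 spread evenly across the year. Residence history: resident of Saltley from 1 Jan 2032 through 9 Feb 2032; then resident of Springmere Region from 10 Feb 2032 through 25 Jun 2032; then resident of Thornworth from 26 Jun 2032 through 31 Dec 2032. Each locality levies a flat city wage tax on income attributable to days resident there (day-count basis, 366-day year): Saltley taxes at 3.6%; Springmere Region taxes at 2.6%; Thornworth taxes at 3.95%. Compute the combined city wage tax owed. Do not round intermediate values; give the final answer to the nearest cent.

Saltley, 1 Jan – 9 Feb 2032: 40 days → £133,000 × 3.6% × 40/366 = £523.2787
Springmere Region, 10 Feb – 25 Jun 2032: 137 days → £133,000 × 2.6% × 137/366 = £1,294.3880
Thornworth, 26 Jun – 31 Dec 2032: 189 days → £133,000 × 3.95% × 189/366 = £2,712.8730
Total = £4,530.5396

£4,530.54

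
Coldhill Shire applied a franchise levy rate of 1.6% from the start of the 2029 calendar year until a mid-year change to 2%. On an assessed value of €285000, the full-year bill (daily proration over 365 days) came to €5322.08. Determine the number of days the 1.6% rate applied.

121 days

Let d = days at the first rate; then 365 − d days at the second rate.
€285000 × [1.6%·d + 2%·(365−d)] / 365 = €5322.08
Solving gives d = 121, so the new rate took effect on 2 May 2029.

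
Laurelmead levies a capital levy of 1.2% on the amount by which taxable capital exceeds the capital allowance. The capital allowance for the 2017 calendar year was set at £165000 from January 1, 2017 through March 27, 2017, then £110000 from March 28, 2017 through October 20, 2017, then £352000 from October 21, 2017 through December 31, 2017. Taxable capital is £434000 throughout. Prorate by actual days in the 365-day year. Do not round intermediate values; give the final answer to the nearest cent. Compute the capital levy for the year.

January 1 – March 27, 2017: 86 days, exemption £165000 → (£434000 − £165000) × 1.2% × 86/365 = £760.5699
March 28 – October 20, 2017: 207 days, exemption £110000 → (£434000 − £110000) × 1.2% × 207/365 = £2204.9753
October 21 – December 31, 2017: 72 days, exemption £352000 → (£434000 − £352000) × 1.2% × 72/365 = £194.1041
Total = £3159.6493

£3159.65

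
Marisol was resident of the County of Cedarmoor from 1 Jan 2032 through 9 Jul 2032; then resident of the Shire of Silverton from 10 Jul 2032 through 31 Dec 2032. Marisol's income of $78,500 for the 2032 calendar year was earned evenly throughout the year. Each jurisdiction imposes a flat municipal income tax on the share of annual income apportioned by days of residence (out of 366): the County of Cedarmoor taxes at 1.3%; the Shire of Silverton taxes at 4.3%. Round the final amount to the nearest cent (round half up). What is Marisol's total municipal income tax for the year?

The County of Cedarmoor, 1 Jan – 9 Jul 2032: 191 days → $78,500 × 1.3% × 191/366 = $532.5560
The Shire of Silverton, 10 Jul – 31 Dec 2032: 175 days → $78,500 × 4.3% × 175/366 = $1,613.9686
Total = $2,146.5246

$2,146.52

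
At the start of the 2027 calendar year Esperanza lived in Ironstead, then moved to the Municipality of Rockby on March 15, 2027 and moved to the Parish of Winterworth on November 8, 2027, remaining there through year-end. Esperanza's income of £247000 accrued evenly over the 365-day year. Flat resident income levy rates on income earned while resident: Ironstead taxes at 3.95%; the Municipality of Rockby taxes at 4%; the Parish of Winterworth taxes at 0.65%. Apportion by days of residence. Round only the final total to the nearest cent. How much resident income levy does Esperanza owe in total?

£8631.13

Ironstead, January 1 – March 14, 2027: 73 days → £247000 × 3.95% × 73/365 = £1951.3000
The Municipality of Rockby, March 15 – November 7, 2027: 238 days → £247000 × 4% × 238/365 = £6442.3014
The Parish of Winterworth, November 8 – December 31, 2027: 54 days → £247000 × 0.65% × 54/365 = £237.5260
Total = £8631.1274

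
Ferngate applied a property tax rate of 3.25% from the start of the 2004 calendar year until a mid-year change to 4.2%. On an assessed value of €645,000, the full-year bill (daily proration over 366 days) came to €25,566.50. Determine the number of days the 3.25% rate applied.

Let d = days at the first rate; then 366 − d days at the second rate.
€645,000 × [3.25%·d + 4.2%·(366−d)] / 366 = €25,566.50
Solving gives d = 91, so the new rate took effect on April 1, 2004.

91 days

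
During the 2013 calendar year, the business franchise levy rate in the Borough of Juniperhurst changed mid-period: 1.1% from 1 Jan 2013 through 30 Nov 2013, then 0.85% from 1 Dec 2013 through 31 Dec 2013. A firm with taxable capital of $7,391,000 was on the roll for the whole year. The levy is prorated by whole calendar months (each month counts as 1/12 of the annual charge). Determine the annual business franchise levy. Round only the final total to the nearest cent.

$79,761.21

1 Jan – 30 Nov 2013: 11 months at 1.1% → $7,391,000 × 1.1% × 11/12 = $74,525.9167
1 Dec – 31 Dec 2013: 1 month at 0.85% → $7,391,000 × 0.85% × 1/12 = $5,235.2917
Total = $79,761.2083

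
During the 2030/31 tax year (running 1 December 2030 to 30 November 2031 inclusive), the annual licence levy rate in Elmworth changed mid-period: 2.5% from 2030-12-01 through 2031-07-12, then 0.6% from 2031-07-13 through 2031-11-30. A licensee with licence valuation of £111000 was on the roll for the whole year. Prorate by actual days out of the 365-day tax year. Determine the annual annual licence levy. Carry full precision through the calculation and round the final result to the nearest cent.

£1960.29

2030-12-01 to 2031-07-12: 224 days at 2.5% → £111000 × 2.5% × 224/365 = £1703.0137
2031-07-13 to 2031-11-30: 141 days at 0.6% → £111000 × 0.6% × 141/365 = £257.2767
Total = £1960.2904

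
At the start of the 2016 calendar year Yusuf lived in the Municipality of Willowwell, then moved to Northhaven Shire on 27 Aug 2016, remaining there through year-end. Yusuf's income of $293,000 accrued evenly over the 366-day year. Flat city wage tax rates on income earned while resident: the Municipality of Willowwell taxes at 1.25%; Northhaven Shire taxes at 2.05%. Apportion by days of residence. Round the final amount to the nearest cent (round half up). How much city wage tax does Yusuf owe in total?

The Municipality of Willowwell, 1 Jan – 26 Aug 2016: 239 days → $293,000 × 1.25% × 239/366 = $2,391.6325
Northhaven Shire, 27 Aug – 31 Dec 2016: 127 days → $293,000 × 2.05% × 127/366 = $2,084.2227
Total = $4,475.8552

$4,475.86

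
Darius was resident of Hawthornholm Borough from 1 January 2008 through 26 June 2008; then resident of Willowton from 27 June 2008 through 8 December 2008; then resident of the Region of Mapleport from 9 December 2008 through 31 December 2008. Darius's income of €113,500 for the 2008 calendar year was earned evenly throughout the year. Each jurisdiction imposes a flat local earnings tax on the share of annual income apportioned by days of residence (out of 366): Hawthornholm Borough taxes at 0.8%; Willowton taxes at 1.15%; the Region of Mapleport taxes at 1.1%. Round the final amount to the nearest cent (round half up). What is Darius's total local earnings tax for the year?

€1,108.49

Hawthornholm Borough, 1 January – 26 June 2008: 178 days → €113,500 × 0.8% × 178/366 = €441.5956
Willowton, 27 June – 8 December 2008: 165 days → €113,500 × 1.15% × 165/366 = €588.4324
The Region of Mapleport, 9 December – 31 December 2008: 23 days → €113,500 × 1.1% × 23/366 = €78.4577
Total = €1,108.4857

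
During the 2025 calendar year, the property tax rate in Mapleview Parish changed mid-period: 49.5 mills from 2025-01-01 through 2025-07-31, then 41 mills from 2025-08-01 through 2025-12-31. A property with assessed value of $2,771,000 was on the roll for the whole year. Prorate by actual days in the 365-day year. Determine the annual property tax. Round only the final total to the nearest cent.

$127,291.39

2025-01-01 to 2025-07-31: 212 days at 49.5 mills → $2,771,000 × 4.95% × 212/365 = $79,668.1479
2025-08-01 to 2025-12-31: 153 days at 41 mills → $2,771,000 × 4.1% × 153/365 = $47,623.2411
Total = $127,291.3890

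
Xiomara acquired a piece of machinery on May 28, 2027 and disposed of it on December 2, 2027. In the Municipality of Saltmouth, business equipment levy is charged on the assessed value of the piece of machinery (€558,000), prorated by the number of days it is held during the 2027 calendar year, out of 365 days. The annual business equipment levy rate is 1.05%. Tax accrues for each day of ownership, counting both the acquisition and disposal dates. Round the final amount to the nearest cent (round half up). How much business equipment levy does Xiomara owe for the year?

€3,033.84

Days held (May 28 – December 2, 2027): 189 out of 365
Tax = €558,000 × 1.05% × 189/365 = €3,033.8384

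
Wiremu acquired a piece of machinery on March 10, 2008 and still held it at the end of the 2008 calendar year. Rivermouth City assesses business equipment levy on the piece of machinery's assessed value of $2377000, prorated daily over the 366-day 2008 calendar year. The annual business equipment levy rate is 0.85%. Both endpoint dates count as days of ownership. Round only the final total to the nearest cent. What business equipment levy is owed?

Days held (March 10 – December 31, 2008): 297 out of 366
Tax = $2377000 × 0.85% × 297/366 = $16395.4549

$16395.45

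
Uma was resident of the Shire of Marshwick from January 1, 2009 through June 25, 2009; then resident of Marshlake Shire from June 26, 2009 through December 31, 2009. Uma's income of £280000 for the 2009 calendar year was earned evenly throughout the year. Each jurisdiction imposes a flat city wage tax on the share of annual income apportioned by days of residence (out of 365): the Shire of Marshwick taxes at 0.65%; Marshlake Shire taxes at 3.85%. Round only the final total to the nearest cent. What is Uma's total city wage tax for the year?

The Shire of Marshwick, January 1 – June 25, 2009: 176 days → £280000 × 0.65% × 176/365 = £877.5890
Marshlake Shire, June 26 – December 31, 2009: 189 days → £280000 × 3.85% × 189/365 = £5581.9726
Total = £6459.5616

£6459.56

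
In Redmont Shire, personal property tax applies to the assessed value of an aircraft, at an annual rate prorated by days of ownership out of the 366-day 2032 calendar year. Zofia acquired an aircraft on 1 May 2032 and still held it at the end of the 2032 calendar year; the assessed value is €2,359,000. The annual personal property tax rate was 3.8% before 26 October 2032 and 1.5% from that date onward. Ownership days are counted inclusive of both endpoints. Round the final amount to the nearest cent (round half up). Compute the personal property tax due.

1 May – 25 October 2032: 178 days at 3.8% → €2,359,000 × 3.8% × 178/366 = €43,596.3825
26 October – 31 December 2032: 67 days at 1.5% → €2,359,000 × 1.5% × 67/366 = €6,477.5820
Total = €50,073.9645

€50,073.96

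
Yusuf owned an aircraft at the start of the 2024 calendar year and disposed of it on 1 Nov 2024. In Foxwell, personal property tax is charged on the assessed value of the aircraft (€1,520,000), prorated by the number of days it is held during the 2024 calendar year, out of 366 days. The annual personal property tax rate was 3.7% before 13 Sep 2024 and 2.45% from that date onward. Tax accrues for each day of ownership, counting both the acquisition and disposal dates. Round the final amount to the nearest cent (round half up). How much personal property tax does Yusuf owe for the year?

1 Jan – 12 Sep 2024: 256 days at 3.7% → €1,520,000 × 3.7% × 256/366 = €39,337.2678
13 Sep – 1 Nov 2024: 50 days at 2.45% → €1,520,000 × 2.45% × 50/366 = €5,087.4317
Total = €44,424.6995

€44,424.70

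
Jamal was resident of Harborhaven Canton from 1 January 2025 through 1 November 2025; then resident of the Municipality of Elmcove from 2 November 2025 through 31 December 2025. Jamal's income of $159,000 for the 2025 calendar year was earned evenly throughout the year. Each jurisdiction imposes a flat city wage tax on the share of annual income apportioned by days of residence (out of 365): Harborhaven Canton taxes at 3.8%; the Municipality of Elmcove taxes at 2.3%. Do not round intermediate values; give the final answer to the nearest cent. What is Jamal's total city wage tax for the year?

$5,649.95

Harborhaven Canton, 1 January – 1 November 2025: 305 days → $159,000 × 3.8% × 305/365 = $5,048.7945
The Municipality of Elmcove, 2 November – 31 December 2025: 60 days → $159,000 × 2.3% × 60/365 = $601.1507
Total = $5,649.9452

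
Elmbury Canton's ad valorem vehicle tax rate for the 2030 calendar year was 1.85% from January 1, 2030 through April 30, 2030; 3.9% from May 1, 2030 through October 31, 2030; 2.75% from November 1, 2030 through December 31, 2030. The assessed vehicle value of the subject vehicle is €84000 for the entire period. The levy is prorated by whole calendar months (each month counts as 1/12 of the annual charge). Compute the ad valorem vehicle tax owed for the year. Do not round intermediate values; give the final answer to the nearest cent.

€2541.00

January 1 – April 30, 2030: 4 months at 1.85% → €84000 × 1.85% × 4/12 = €518.0000
May 1 – October 31, 2030: 6 months at 3.9% → €84000 × 3.9% × 6/12 = €1638.0000
November 1 – December 31, 2030: 2 months at 2.75% → €84000 × 2.75% × 2/12 = €385.0000
Total = €2541.0000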